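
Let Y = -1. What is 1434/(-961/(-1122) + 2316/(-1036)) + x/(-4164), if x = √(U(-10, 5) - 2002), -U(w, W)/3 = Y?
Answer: -416717532/400739 - I*√1999/4164 ≈ -1039.9 - 0.010737*I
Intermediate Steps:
U(w, W) = 3 (U(w, W) = -3*(-1) = 3)
x = I*√1999 (x = √(3 - 2002) = √(-1999) = I*√1999 ≈ 44.71*I)
1434/(-961/(-1122) + 2316/(-1036)) + x/(-4164) = 1434/(-961/(-1122) + 2316/(-1036)) + (I*√1999)/(-4164) = 1434/(-961*(-1/1122) + 2316*(-1/1036)) + (I*√1999)*(-1/4164) = 1434/(961/1122 - 579/259) - I*√1999/4164 = 1434/(-400739/290598) - I*√1999/4164 = 1434*(-290598/400739) - I*√1999/4164 = -416717532/400739 - I*√1999/4164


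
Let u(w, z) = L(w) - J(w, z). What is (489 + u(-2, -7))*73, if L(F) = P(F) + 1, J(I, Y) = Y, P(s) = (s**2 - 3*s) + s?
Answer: 36865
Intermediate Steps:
P(s) = s**2 - 2*s
L(F) = 1 + F*(-2 + F) (L(F) = F*(-2 + F) + 1 = 1 + F*(-2 + F))
u(w, z) = 1 - z + w*(-2 + w) (u(w, z) = (1 + w*(-2 + w)) - z = 1 - z + w*(-2 + w))
(489 + u(-2, -7))*73 = (489 + (1 - 1*(-7) - 2*(-2 - 2)))*73 = (489 + (1 + 7 - 2*(-4)))*73 = (489 + (1 + 7 + 8))*73 = (489 + 16)*73 = 505*73 = 36865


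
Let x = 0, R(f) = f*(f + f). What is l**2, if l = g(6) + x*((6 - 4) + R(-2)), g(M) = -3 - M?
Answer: 81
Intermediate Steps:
R(f) = 2*f**2 (R(f) = f*(2*f) = 2*f**2)
l = -9 (l = (-3 - 1*6) + 0*((6 - 4) + 2*(-2)**2) = (-3 - 6) + 0*(2 + 2*4) = -9 + 0*(2 + 8) = -9 + 0*10 = -9 + 0 = -9)
l**2 = (-9)**2 = 81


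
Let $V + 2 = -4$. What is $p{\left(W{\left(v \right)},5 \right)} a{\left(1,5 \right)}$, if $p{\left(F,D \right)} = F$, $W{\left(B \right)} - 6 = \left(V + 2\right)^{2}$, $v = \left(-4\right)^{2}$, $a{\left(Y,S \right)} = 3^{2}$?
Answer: $198$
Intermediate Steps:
$V = -6$ ($V = -2 - 4 = -6$)
$a{\left(Y,S \right)} = 9$
$v = 16$
$W{\left(B \right)} = 22$ ($W{\left(B \right)} = 6 + \left(-6 + 2\right)^{2} = 6 + \left(-4\right)^{2} = 6 + 16 = 22$)
$p{\left(W{\left(v \right)},5 \right)} a{\left(1,5 \right)} = 22 \cdot 9 = 198$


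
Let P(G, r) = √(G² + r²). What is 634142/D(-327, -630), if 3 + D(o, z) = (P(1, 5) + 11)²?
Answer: 11414556/1019 - 3487781*√26/2038 ≈ 2475.4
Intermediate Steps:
D(o, z) = -3 + (11 + √26)² (D(o, z) = -3 + (√(1² + 5²) + 11)² = -3 + (√(1 + 25) + 11)² = -3 + (√26 + 11)² = -3 + (11 + √26)²)
634142/D(-327, -630) = 634142/(144 + 22*√26)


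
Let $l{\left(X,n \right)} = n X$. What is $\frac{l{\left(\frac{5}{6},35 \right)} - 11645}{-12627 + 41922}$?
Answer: $- \frac{13939}{35154} \approx -0.39651$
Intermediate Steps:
$l{\left(X,n \right)} = X n$
$\frac{l{\left(\frac{5}{6},35 \right)} - 11645}{-12627 + 41922} = \frac{\frac{5}{6} \cdot 35 - 11645}{-12627 + 41922} = \frac{5 \cdot \frac{1}{6} \cdot 35 - 11645}{29295} = \left(\frac{5}{6} \cdot 35 - 11645\right) \frac{1}{29295} = \left(\frac{175}{6} - 11645\right) \frac{1}{29295} = \left(- \frac{69695}{6}\right) \frac{1}{29295} = - \frac{13939}{35154}$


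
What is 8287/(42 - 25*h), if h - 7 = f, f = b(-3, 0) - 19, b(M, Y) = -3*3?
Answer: 8287/567 ≈ 14.616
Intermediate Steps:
b(M, Y) = -9
f = -28 (f = -9 - 19 = -28)
h = -21 (h = 7 - 28 = -21)
8287/(42 - 25*h) = 8287/(42 - 25*(-21)) = 8287/(42 + 525) = 8287/567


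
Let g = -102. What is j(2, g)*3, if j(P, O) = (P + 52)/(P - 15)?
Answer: -162/13 ≈ -12.462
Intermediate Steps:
j(P, O) = (52 + P)/(-15 + P)
j(2, g)*3 = ((52 + 2)/(-15 + 2))*3 = (54/(-13))*3 = -1/13*54*3 = -54/13*3 = -162/13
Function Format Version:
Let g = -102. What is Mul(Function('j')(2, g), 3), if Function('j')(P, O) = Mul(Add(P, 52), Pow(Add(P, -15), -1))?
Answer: Rational(-162, 13) ≈ -12.462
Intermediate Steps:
Function('j')(P, O) = Mul(Pow(Add(-15, P), -1), Add(52, P)) (Function('j')(P, O) = Mul(Add(52, P), Pow(Add(-15, P), -1)) = Mul(Pow(Add(-15, P), -1), Add(52, P)))
Mul(Function('j')(2, g), 3) = Mul(Mul(Pow(Add(-15, 2), -1), Add(52, 2)), 3) = Mul(Mul(Pow(-13, -1), 54), 3) = Mul(Mul(Rational(-1, 13), 54), 3) = Mul(Rational(-54, 13), 3) = Rational(-162, 13)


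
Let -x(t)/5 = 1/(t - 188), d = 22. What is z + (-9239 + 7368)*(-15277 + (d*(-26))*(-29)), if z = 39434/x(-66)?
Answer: -2248169/5 ≈ -4.4963e+5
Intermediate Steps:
x(t) = -5/(-188 + t) (x(t) = -5/(t - 188) = -5/(-188 + t))
z = 10016236/5 (z = 39434/((-5/(-188 - 66))) = 39434/((-5/(-254))) = 39434/((-5*(-1/254))) = 39434/(5/254) = 39434*(254/5) = 10016236/5 ≈ 2.0032e+6)
z + (-9239 + 7368)*(-15277 + (d*(-26))*(-29)) = 10016236/5 + (-9239 + 7368)*(-15277 + (22*(-26))*(-29)) = 10016236/5 - 1871*(-15277 - 572*(-29)) = 10016236/5 - 1871*(-15277 + 16588) = 10016236/5 - 1871*1311 = 10016236/5 - 2452881 = -2248169/5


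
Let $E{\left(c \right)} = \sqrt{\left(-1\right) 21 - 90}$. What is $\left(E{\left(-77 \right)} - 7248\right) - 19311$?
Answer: $-26559 + i \sqrt{111} \approx -26559.0 + 10.536 i$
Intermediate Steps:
$E{\left(c \right)} = i \sqrt{111}$ ($E{\left(c \right)} = \sqrt{-21 - 90} = \sqrt{-111} = i \sqrt{111}$)
$\left(E{\left(-77 \right)} - 7248\right) - 19311 = \left(i \sqrt{111} - 7248\right) - 19311 = \left(-7248 + i \sqrt{111}\right) - 19311 = -26559 + i \sqrt{111}$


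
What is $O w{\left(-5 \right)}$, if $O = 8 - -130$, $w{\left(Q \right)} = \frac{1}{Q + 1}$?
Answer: $- \frac{69}{2} \approx -34.5$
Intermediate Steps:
$w{\left(Q \right)} = \frac{1}{1 + Q}$
$O = 138$ ($O = 8 + 130 = 138$)
$O w{\left(-5 \right)} = \frac{138}{1 - 5} = \frac{138}{-4} = 138 \left(- \frac{1}{4}\right) = - \frac{69}{2}$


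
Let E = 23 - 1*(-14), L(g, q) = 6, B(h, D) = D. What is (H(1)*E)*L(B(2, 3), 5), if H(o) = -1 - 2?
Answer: -666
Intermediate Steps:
H(o) = -3
E = 37 (E = 23 + 14 = 37)
(H(1)*E)*L(B(2, 3), 5) = -3*37*6 = -111*6 = -666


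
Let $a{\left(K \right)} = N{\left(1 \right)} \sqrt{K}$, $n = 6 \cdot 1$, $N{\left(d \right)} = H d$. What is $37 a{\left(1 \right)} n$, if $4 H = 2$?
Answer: $111$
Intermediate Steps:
$H = \frac{1}{2}$ ($H = \frac{1}{4} \cdot 2 = \frac{1}{2} \approx 0.5$)
$N{\left(d \right)} = \frac{d}{2}$
$n = 6$
$a{\left(K \right)} = \frac{\sqrt{K}}{2}$ ($a{\left(K \right)} = \frac{1}{2} \cdot 1 \sqrt{K} = \frac{\sqrt{K}}{2}$)
$37 a{\left(1 \right)} n = 37 \frac{\sqrt{1}}{2} \cdot 6 = 37 \cdot \frac{1}{2} \cdot 1 \cdot 6 = 37 \cdot \frac{1}{2} \cdot 6 = \frac{37}{2} \cdot 6 = 111$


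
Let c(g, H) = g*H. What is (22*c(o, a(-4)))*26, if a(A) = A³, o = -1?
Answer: 36608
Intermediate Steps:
c(g, H) = H*g
(22*c(o, a(-4)))*26 = (22*((-4)³*(-1)))*26 = (22*(-64*(-1)))*26 = (22*64)*26 = 1408*26 = 36608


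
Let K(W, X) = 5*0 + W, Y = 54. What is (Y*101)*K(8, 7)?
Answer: 43632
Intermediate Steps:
K(W, X) = W (K(W, X) = 0 + W = W)
(Y*101)*K(8, 7) = (54*101)*8 = 5454*8 = 43632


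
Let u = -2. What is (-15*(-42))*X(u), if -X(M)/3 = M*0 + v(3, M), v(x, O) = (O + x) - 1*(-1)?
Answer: -3780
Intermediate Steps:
v(x, O) = 1 + O + x (v(x, O) = (O + x) + 1 = 1 + O + x)
X(M) = -12 - 3*M (X(M) = -3*(M*0 + (1 + M + 3)) = -3*(0 + (4 + M)) = -3*(4 + M) = -12 - 3*M)
(-15*(-42))*X(u) = (-15*(-42))*(-12 - 3*(-2)) = 630*(-12 + 6) = 630*(-6) = -3780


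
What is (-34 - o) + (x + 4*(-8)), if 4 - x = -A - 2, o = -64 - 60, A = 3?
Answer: 67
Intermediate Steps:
o = -124
x = 9 (x = 4 - (-1*3 - 2) = 4 - (-3 - 2) = 4 - 1*(-5) = 4 + 5 = 9)
(-34 - o) + (x + 4*(-8)) = (-34 - 1*(-124)) + (9 + 4*(-8)) = (-34 + 124) + (9 - 32) = 90 - 23 = 67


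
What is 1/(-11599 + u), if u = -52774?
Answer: -1/64373 ≈ -1.5534e-5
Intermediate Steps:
1/(-11599 + u) = 1/(-11599 - 52774) = 1/(-64373) = -1/64373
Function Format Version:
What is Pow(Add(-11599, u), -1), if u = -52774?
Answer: Rational(-1, 64373) ≈ -1.5534e-5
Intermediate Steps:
Pow(Add(-11599, u), -1) = Pow(Add(-11599, -52774), -1) = Pow(-64373, -1) = Rational(-1, 64373)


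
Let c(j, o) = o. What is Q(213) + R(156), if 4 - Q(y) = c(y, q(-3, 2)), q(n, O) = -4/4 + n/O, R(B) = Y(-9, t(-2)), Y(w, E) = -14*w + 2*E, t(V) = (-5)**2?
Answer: 365/2 ≈ 182.50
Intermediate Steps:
t(V) = 25
R(B) = 176 (R(B) = -14*(-9) + 2*25 = 126 + 50 = 176)
q(n, O) = -1 + n/O (q(n, O) = -4*1/4 + n/O = -1 + n/O)
Q(y) = 13/2 (Q(y) = 4 - (-3 - 1*2)/2 = 4 - (-3 - 2)/2 = 4 - (-5)/2 = 4 - 1*(-5/2) = 4 + 5/2 = 13/2)
Q(213) + R(156) = 13/2 + 176 = 365/2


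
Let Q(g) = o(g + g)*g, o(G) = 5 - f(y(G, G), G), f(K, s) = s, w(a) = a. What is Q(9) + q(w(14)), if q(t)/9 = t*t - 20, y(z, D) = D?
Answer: 1467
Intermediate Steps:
q(t) = -180 + 9*t**2 (q(t) = 9*(t*t - 20) = 9*(t**2 - 20) = 9*(-20 + t**2) = -180 + 9*t**2)
o(G) = 5 - G
Q(g) = g*(5 - 2*g) (Q(g) = (5 - (g + g))*g = (5 - 2*g)*g = g*(5 - 2*g))
Q(9) + q(w(14)) = 9*(5 - 2*9) + (-180 + 9*14**2) = 9*(5 - 18) + (-180 + 9*196) = 9*(-13) + (-180 + 1764) = -117 + 1584 = 1467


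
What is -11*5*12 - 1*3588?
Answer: -4248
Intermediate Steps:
-11*5*12 - 1*3588 = -55*12 - 3588 = -660 - 3588 = -4248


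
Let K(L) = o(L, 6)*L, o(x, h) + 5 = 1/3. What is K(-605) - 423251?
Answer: -1261283/3 ≈ -4.2043e+5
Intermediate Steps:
o(x, h) = -14/3 (o(x, h) = -5 + 1/3 = -14/3)
K(L) = -14*L/3
K(-605) - 423251 = -14/3*(-605) - 423251 = 8470/3 - 423251 = -1261283/3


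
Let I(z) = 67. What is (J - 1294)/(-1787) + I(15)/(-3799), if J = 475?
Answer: 2991652/6788813 ≈ 0.44067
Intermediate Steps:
(J - 1294)/(-1787) + I(15)/(-3799) = (475 - 1294)/(-1787) + 67/(-3799) = -819*(-1/1787) + 67*(-1/3799) = 819/1787 - 67/3799 = 2991652/6788813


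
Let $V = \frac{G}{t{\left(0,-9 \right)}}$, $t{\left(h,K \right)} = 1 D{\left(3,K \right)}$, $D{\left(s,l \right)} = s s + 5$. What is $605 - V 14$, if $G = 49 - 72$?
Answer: $628$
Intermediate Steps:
$D{\left(s,l \right)} = 5 + s^{2}$ ($D{\left(s,l \right)} = s^{2} + 5 = 5 + s^{2}$)
$G = -23$ ($G = 49 - 72 = -23$)
$t{\left(h,K \right)} = 14$ ($t{\left(h,K \right)} = 1 \left(5 + 3^{2}\right) = 1 \left(5 + 9\right) = 1 \cdot 14 = 14$)
$V = - \frac{23}{14} \approx -1.6429$
$605 - V 14 = 605 - \left(- \frac{23}{14}\right) 14 = 605 - -23 = 605 + 23 = 628$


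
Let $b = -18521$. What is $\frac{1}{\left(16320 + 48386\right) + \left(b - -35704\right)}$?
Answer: $\frac{1}{81889} \approx 1.2212 \cdot 10^{-5}$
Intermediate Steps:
$\frac{1}{\left(16320 + 48386\right) + \left(b - -35704\right)} = \frac{1}{\left(16320 + 48386\right) - -17183} = \frac{1}{64706 + \left(-18521 + 35704\right)} = \frac{1}{64706 + 17183} = \frac{1}{81889}$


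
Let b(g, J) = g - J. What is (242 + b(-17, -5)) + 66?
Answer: 296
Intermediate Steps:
(242 + b(-17, -5)) + 66 = (242 + (-17 - 1*(-5))) + 66 = (242 + (-17 + 5)) + 66 = (242 - 12) + 66 = 230 + 66 = 296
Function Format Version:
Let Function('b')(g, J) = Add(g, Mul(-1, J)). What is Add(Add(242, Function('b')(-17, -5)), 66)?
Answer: 296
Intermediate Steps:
Add(Add(242, Function('b')(-17, -5)), 66) = Add(Add(242, Add(-17, Mul(-1, -5))), 66) = Add(Add(242, Add(-17, 5)), 66) = Add(Add(242, -12), 66) = Add(230, 66) = 296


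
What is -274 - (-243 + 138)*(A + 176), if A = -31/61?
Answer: 1107311/61 ≈ 18153.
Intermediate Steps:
A = -31/61 (A = -31*1/61 = -31/61 ≈ -0.50820)
-274 - (-243 + 138)*(A + 176) = -274 - (-243 + 138)*(-31/61 + 176) = -274 - (-105)*10705/61 = -274 - 1*(-1124025/61) = -274 + 1124025/61 = 1107311/61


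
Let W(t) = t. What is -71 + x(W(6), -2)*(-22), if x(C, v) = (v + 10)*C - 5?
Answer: -1017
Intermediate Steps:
x(C, v) = -5 + C*(10 + v) (x(C, v) = (10 + v)*C - 5 = C*(10 + v) - 5 = -5 + C*(10 + v))
-71 + x(W(6), -2)*(-22) = -71 + (-5 + 10*6 + 6*(-2))*(-22) = -71 + (-5 + 60 - 12)*(-22) = -71 + 43*(-22) = -71 - 946 = -1017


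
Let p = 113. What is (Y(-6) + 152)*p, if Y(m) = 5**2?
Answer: 20001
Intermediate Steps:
Y(m) = 25
(Y(-6) + 152)*p = (25 + 152)*113 = 177*113 = 20001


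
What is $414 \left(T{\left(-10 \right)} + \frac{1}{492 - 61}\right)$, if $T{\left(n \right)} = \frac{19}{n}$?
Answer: $- \frac{1693053}{2155} \approx -785.64$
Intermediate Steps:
$414 \left(T{\left(-10 \right)} + \frac{1}{492 - 61}\right) = 414 \left(\frac{19}{-10} + \frac{1}{492 - 61}\right) = 414 \left(19 \left(- \frac{1}{10}\right) + \frac{1}{431}\right) = 414 \left(- \frac{19}{10} + \frac{1}{431}\right) = 414 \left(- \frac{8179}{4310}\right) = - \frac{1693053}{2155}$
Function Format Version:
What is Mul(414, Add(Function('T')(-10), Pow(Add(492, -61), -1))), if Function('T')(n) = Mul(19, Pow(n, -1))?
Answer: Rational(-1693053, 2155) ≈ -785.64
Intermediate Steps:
Mul(414, Add(Function('T')(-10), Pow(Add(492, -61), -1))) = Mul(414, Add(Mul(19, Pow(-10, -1)), Pow(Add(492, -61), -1))) = Mul(414, Add(Mul(19, Rational(-1, 10)), Pow(431, -1))) = Mul(414, Add(Rational(-19, 10), Rational(1, 431))) = Mul(414, Rational(-8179, 4310)) = Rational(-1693053, 2155)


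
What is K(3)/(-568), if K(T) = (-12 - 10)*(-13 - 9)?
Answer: -121/142 ≈ -0.85211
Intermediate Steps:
K(T) = 484 (K(T) = -22*(-22) = 484)
K(3)/(-568) = 484/(-568) = 484*(-1/568) = -121/142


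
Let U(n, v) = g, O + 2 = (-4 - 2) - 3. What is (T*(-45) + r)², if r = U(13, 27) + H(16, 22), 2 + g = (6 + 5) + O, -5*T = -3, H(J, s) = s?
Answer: 49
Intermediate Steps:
T = ⅗ (T = -⅕*(-3) = ⅗ ≈ 0.60000)
O = -11 (O = -2 + ((-4 - 2) - 3) = -2 + (-6 - 3) = -2 - 9 = -11)
g = -2 (g = -2 + ((6 + 5) - 11) = -2 + (11 - 11) = -2 + 0 = -2)
U(n, v) = -2
r = 20 (r = -2 + 22 = 20)
(T*(-45) + r)² = ((⅗)*(-45) + 20)² = (-27 + 20)² = (-7)² = 49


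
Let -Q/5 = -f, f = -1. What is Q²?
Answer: 25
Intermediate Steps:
Q = -5 (Q = -(-5)*(-1) = -5*1 = -5)
Q² = (-5)² = 25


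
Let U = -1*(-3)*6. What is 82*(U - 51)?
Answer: -2706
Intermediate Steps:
U = 18 (U = 3*6 = 18)
82*(U - 51) = 82*(18 - 51) = 82*(-33) = -2706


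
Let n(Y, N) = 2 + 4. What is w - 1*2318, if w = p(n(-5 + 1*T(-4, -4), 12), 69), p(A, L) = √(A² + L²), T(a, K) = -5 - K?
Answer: -2318 + 3*√533 ≈ -2248.7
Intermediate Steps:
n(Y, N) = 6
w = 3*√533 (w = √(6² + 69²) = √(36 + 4761) = √4797 = 3*√533 ≈ 69.260)
w - 1*2318 = 3*√533 - 1*2318 = 3*√533 - 2318 = -2318 + 3*√533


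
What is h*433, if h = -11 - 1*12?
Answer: -9959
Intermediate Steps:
h = -23 (h = -11 - 12 = -23)
h*433 = -23*433 = -9959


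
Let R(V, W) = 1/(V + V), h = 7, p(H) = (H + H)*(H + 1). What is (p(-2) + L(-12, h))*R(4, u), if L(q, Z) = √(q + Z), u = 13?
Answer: ½ + I*√5/8 ≈ 0.5 + 0.27951*I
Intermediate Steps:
p(H) = 2*H*(1 + H) (p(H) = (2*H)*(1 + H) = 2*H*(1 + H))
L(q, Z) = √(Z + q)
R(V, W) = 1/(2*V)
(p(-2) + L(-12, h))*R(4, u) = (2*(-2)*(1 - 2) + √(7 - 12))*((½)/4) = (2*(-2)*(-1) + √(-5))*((½)*(¼)) = (4 + I*√5)*(⅛) = ½ + I*√5/8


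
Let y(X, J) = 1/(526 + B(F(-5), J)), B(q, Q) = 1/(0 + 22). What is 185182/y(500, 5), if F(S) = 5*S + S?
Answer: 1071555643/11 ≈ 9.7414e+7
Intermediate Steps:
F(S) = 6*S
B(q, Q) = 1/22
y(X, J) = 22/11573 (y(X, J) = 1/(526 + 1/22) = 1/(11573/22) = 22/11573)
185182/y(500, 5) = 185182/(22/11573) = 185182*(11573/22) = 1071555643/11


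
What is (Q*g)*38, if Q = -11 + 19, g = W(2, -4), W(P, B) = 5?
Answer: 1520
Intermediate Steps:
g = 5
Q = 8
(Q*g)*38 = (8*5)*38 = 40*38 = 1520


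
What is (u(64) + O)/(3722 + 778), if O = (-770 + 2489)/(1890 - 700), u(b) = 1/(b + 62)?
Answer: 3889/12048750 ≈ 0.00032277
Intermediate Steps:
u(b) = 1/(62 + b)
O = 1719/1190 ≈ 1.4445
(u(64) + O)/(3722 + 778) = (1/(62 + 64) + 1719/1190)/(3722 + 778) = (1/126 + 1719/1190)/4500 = (1/126 + 1719/1190)*(1/4500) = (7778/5355)*(1/4500) = 3889/12048750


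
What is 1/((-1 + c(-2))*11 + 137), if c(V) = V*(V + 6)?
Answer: 1/38 ≈ 0.026316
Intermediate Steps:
c(V) = V*(6 + V)
1/((-1 + c(-2))*11 + 137) = 1/((-1 - 2*(6 - 2))*11 + 137) = 1/((-1 - 2*4)*11 + 137) = 1/((-1 - 8)*11 + 137) = 1/(-9*11 + 137) = 1/(-99 + 137) = 1/38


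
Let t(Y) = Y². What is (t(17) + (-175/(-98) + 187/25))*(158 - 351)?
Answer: -20147849/350 ≈ -57565.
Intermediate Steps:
(t(17) + (-175/(-98) + 187/25))*(158 - 351) = (17² + (-175/(-98) + 187/25))*(158 - 351) = (289 + (-175*(-1/98) + 187*(1/25)))*(-193) = (289 + (25/14 + 187/25))*(-193) = (289 + 3243/350)*(-193) = (104393/350)*(-193) = -20147849/350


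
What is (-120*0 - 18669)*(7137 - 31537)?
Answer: 455523600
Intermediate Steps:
(-120*0 - 18669)*(7137 - 31537) = (0 - 18669)*(-24400) = -18669*(-24400) = 455523600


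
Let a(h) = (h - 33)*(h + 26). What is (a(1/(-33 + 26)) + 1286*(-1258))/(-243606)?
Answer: 13218934/1989449 ≈ 6.6445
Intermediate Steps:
a(h) = (-33 + h)*(26 + h)
(a(1/(-33 + 26)) + 1286*(-1258))/(-243606) = ((-858 + (1/(-33 + 26))² - 7/(-33 + 26)) + 1286*(-1258))/(-243606) = ((-858 + (1/(-7))² - 7/(-7)) - 1617788)*(-1/243606) = ((-858 + (-⅐)² - 7*(-⅐)) - 1617788)*(-1/243606) = ((-858 + 1/49 + 1) - 1617788)*(-1/243606) = (-41992/49 - 1617788)*(-1/243606) = -79313604/49*(-1/243606) = 13218934/1989449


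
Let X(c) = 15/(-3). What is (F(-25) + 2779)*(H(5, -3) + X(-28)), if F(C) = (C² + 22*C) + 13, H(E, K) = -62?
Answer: -192089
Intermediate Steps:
X(c) = -5 (X(c) = 15*(-⅓) = -5)
F(C) = 13 + C² + 22*C
(F(-25) + 2779)*(H(5, -3) + X(-28)) = ((13 + (-25)² + 22*(-25)) + 2779)*(-62 - 5) = ((13 + 625 - 550) + 2779)*(-67) = (88 + 2779)*(-67) = 2867*(-67) = -192089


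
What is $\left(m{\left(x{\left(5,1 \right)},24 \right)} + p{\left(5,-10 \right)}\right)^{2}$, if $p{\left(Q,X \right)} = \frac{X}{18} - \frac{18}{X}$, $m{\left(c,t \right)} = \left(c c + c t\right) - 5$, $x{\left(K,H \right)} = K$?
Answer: $\frac{40398736}{2025} \approx 19950.0$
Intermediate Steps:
$m{\left(c,t \right)} = -5 + c^{2} + c t$ ($m{\left(c,t \right)} = \left(c^{2} + c t\right) - 5 = -5 + c^{2} + c t$)
$p{\left(Q,X \right)} = - \frac{18}{X} + \frac{X}{18}$ ($p{\left(Q,X \right)} = X \frac{1}{18} - \frac{18}{X} = \frac{X}{18} - \frac{18}{X} = - \frac{18}{X} + \frac{X}{18}$)
$\left(m{\left(x{\left(5,1 \right)},24 \right)} + p{\left(5,-10 \right)}\right)^{2} = \left(\left(-5 + 5^{2} + 5 \cdot 24\right) + \left(- \frac{18}{-10} + \frac{1}{18} \left(-10\right)\right)\right)^{2} = \left(\left(-5 + 25 + 120\right) - - \frac{56}{45}\right)^{2} = \left(140 + \left(\frac{9}{5} - \frac{5}{9}\right)\right)^{2} = \left(140 + \frac{56}{45}\right)^{2} = \left(\frac{6356}{45}\right)^{2} = \frac{40398736}{2025}$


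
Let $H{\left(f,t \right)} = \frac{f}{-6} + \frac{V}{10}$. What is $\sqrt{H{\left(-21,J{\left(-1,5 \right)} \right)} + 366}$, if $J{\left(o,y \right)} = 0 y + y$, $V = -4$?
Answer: $\frac{\sqrt{36910}}{10} \approx 19.212$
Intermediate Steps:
$J{\left(o,y \right)} = y$ ($J{\left(o,y \right)} = 0 + y = y$)
$H{\left(f,t \right)} = - \frac{2}{5} - \frac{f}{6}$ ($H{\left(f,t \right)} = \frac{f}{-6} - \frac{4}{10} = f \left(- \frac{1}{6}\right) - \frac{2}{5} = - \frac{f}{6} - \frac{2}{5} = - \frac{2}{5} - \frac{f}{6}$)
$\sqrt{H{\left(-21,J{\left(-1,5 \right)} \right)} + 366} = \sqrt{\left(- \frac{2}{5} - - \frac{7}{2}\right) + 366} = \sqrt{\left(- \frac{2}{5} + \frac{7}{2}\right) + 366} = \sqrt{\frac{31}{10} + 366} = \sqrt{\frac{3691}{10}} = \frac{\sqrt{36910}}{10}$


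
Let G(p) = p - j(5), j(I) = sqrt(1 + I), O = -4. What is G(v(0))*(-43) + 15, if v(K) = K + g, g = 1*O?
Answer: 187 + 43*sqrt(6) ≈ 292.33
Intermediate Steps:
g = -4 (g = 1*(-4) = -4)
v(K) = -4 + K (v(K) = K - 4 = -4 + K)
G(p) = p - sqrt(6) (G(p) = p - sqrt(1 + 5) = p - sqrt(6))
G(v(0))*(-43) + 15 = ((-4 + 0) - sqrt(6))*(-43) + 15 = (-4 - sqrt(6))*(-43) + 15 = (172 + 43*sqrt(6)) + 15 = 187 + 43*sqrt(6)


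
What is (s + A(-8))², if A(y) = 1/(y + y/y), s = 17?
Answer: 13924/49 ≈ 284.16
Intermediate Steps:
A(y) = 1/(1 + y) (A(y) = 1/(y + 1) = 1/(1 + y))
(s + A(-8))² = (17 + 1/(1 - 8))² = (17 + 1/(-7))² = (17 - ⅐)² = (118/7)² = 13924/49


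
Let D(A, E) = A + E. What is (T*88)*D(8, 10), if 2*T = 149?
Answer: 118008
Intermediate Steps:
T = 149/2 (T = (1/2)*149 = 149/2 ≈ 74.500)
(T*88)*D(8, 10) = ((149/2)*88)*(8 + 10) = 6556*18 = 118008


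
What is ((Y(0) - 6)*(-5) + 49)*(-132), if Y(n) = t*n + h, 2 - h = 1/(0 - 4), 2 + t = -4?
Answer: -8943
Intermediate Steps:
t = -6 (t = -2 - 4 = -6)
h = 9/4 (h = 2 - 1/(0 - 4) = 2 - 1/(-4) = 2 - 1*(-¼) = 2 + ¼ = 9/4 ≈ 2.2500)
Y(n) = 9/4 - 6*n (Y(n) = -6*n + 9/4 = 9/4 - 6*n)
((Y(0) - 6)*(-5) + 49)*(-132) = (((9/4 - 6*0) - 6)*(-5) + 49)*(-132) = (((9/4 + 0) - 6)*(-5) + 49)*(-132) = ((9/4 - 6)*(-5) + 49)*(-132) = (-15/4*(-5) + 49)*(-132) = (75/4 + 49)*(-132) = (271/4)*(-132) = -8943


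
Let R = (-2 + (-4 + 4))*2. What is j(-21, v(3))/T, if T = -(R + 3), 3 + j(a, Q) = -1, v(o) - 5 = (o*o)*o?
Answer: -4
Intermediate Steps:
v(o) = 5 + o³ (v(o) = 5 + (o*o)*o = 5 + o²*o = 5 + o³)
j(a, Q) = -4 (j(a, Q) = -3 - 1 = -4)
R = -4 (R = (-2 + 0)*2 = -2*2 = -4)
T = 1 (T = -(-4 + 3) = -1*(-1) = 1)
j(-21, v(3))/T = -4/1 = -4*1 = -4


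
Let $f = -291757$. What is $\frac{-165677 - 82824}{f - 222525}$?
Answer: $\frac{248501}{514282} \approx 0.4832$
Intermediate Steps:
$\frac{-165677 - 82824}{f - 222525} = \frac{-165677 - 82824}{-291757 - 222525} = - \frac{248501}{-514282} = \left(-248501\right) \left(- \frac{1}{514282}\right) = \frac{248501}{514282}$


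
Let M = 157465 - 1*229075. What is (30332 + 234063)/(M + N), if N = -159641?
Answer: -264395/231251 ≈ -1.1433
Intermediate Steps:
M = -71610 (M = 157465 - 229075 = -71610)
(30332 + 234063)/(M + N) = (30332 + 234063)/(-71610 - 159641) = 264395/(-231251) = 264395*(-1/231251) = -264395/231251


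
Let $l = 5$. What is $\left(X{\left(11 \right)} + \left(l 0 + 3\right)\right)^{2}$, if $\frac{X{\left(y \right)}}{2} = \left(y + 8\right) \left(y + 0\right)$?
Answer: $177241$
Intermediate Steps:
$X{\left(y \right)} = 2 y \left(8 + y\right)$ ($X{\left(y \right)} = 2 \left(y + 8\right) \left(y + 0\right) = 2 \left(8 + y\right) y = 2 y \left(8 + y\right)$)
$\left(X{\left(11 \right)} + \left(l 0 + 3\right)\right)^{2} = \left(2 \cdot 11 \left(8 + 11\right) + \left(5 \cdot 0 + 3\right)\right)^{2} = \left(2 \cdot 11 \cdot 19 + \left(0 + 3\right)\right)^{2} = \left(418 + 3\right)^{2} = 421^{2} = 177241$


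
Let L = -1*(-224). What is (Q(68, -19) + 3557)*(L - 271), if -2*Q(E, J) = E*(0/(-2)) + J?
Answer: -335251/2 ≈ -1.6763e+5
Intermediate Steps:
L = 224
Q(E, J) = -J/2 (Q(E, J) = -(E*(0/(-2)) + J)/2 = -(E*(0*(-½)) + J)/2 = -(E*0 + J)/2 = -(0 + J)/2 = -J/2)
(Q(68, -19) + 3557)*(L - 271) = (-½*(-19) + 3557)*(224 - 271) = (19/2 + 3557)*(-47) = (7133/2)*(-47) = -335251/2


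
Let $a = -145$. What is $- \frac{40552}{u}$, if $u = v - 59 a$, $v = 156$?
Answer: $- \frac{40552}{8711} \approx -4.6553$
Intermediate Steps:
$u = 8711$ ($u = 156 - -8555 = 156 + 8555 = 8711$)
$- \frac{40552}{u} = - \frac{40552}{8711}$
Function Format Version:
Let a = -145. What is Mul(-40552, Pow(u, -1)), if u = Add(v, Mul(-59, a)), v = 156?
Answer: Rational(-40552, 8711) ≈ -4.6553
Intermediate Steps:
u = 8711 (u = Add(156, Mul(-59, -145)) = Add(156, 8555) = 8711)
Mul(-40552, Pow(u, -1)) = Mul(-40552, Pow(8711, -1)) = Mul(-40552, Rational(1, 8711)) = Rational(-40552, 8711)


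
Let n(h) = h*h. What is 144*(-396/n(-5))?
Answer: -57024/25 ≈ -2281.0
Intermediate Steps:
n(h) = h**2
144*(-396/n(-5)) = 144*(-396/((-5)**2)) = 144*(-396/25) = -57024/25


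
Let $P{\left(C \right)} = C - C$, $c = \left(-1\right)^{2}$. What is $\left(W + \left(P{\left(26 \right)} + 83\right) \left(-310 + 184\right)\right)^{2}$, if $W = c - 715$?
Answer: $124813584$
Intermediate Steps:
$c = 1$
$P{\left(C \right)} = 0$
$W = -714$ ($W = 1 - 715 = -714$)
$\left(W + \left(P{\left(26 \right)} + 83\right) \left(-310 + 184\right)\right)^{2} = \left(-714 + \left(0 + 83\right) \left(-310 + 184\right)\right)^{2} = \left(-714 + 83 \left(-126\right)\right)^{2} = \left(-714 - 10458\right)^{2} = \left(-11172\right)^{2} = 124813584$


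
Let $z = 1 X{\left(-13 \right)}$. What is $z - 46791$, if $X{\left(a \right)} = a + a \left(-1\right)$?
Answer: $-46791$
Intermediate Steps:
$X{\left(a \right)} = 0$ ($X{\left(a \right)} = a - a = 0$)
$z = 0$ ($z = 1 \cdot 0 = 0$)
$z - 46791 = 0 - 46791 = -46791$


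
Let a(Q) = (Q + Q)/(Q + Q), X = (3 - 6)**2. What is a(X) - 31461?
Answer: -31460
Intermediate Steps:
X = 9 (X = (-3)**2 = 9)
a(Q) = 1 (a(Q) = (2*Q)/((2*Q)) = (2*Q)*(1/(2*Q)) = 1)
a(X) - 31461 = 1 - 31461 = -31460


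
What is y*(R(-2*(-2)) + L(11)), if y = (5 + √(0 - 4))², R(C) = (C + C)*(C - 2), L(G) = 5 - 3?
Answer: 378 + 360*I ≈ 378.0 + 360.0*I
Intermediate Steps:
L(G) = 2
R(C) = 2*C*(-2 + C) (R(C) = (2*C)*(-2 + C) = 2*C*(-2 + C))
y = (5 + 2*I)² (y = (5 + √(-4))² = (5 + 2*I)² ≈ 21.0 + 20.0*I)
y*(R(-2*(-2)) + L(11)) = (21 + 20*I)*(2*(-2*(-2))*(-2 - 2*(-2)) + 2) = (21 + 20*I)*(2*4*(-2 + 4) + 2) = (21 + 20*I)*(2*4*2 + 2) = (21 + 20*I)*(16 + 2) = (21 + 20*I)*18 = 378 + 360*I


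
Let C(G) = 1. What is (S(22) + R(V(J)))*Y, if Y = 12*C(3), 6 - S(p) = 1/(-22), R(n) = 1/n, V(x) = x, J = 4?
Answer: 831/11 ≈ 75.545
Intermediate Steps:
S(p) = 133/22 (S(p) = 6 - 1/(-22) = 6 - 1*(-1/22) = 6 + 1/22 = 133/22)
Y = 12 (Y = 12*1 = 12)
(S(22) + R(V(J)))*Y = (133/22 + 1/4)*12 = (133/22 + ¼)*12 = (277/44)*12 = 831/11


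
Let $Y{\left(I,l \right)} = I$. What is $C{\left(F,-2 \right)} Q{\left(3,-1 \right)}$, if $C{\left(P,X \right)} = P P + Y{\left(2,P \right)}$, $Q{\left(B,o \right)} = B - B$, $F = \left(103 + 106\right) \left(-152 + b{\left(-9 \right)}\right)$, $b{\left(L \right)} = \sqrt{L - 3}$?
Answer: $0$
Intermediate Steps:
$b{\left(L \right)} = \sqrt{-3 + L}$
$F = -31768 + 418 i \sqrt{3}$ ($F = \left(103 + 106\right) \left(-152 + \sqrt{-3 - 9}\right) = 209 \left(-152 + \sqrt{-12}\right) = 209 \left(-152 + 2 i \sqrt{3}\right) = -31768 + 418 i \sqrt{3} \approx -31768.0 + 724.0 i$)
$Q{\left(B,o \right)} = 0$
$C{\left(P,X \right)} = 2 + P^{2}$ ($C{\left(P,X \right)} = P P + 2 = P^{2} + 2 = 2 + P^{2}$)
$C{\left(F,-2 \right)} Q{\left(3,-1 \right)} = \left(2 + \left(-31768 + 418 i \sqrt{3}\right)^{2}\right) 0 = 0$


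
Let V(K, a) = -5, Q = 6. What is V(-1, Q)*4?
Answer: -20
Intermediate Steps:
V(-1, Q)*4 = -5*4 = -20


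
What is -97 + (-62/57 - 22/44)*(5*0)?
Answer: -97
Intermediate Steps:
-97 + (-62/57 - 22/44)*(5*0) = -97 + (-62*1/57 - 22*1/44)*0 = -97 + (-62/57 - 1/2)*0 = -97 - 181/114*0 = -97 + 0 = -97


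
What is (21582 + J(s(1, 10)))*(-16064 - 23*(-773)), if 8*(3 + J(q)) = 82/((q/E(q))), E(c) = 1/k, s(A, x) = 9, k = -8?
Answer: 10658229365/288 ≈ 3.7008e+7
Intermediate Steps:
E(c) = -1/8 (E(c) = 1/(-8) = -1/8)
J(q) = -3 - 41/(32*q) (J(q) = -3 + (82/((q/(-1/8))))/8 = -3 + (82/((q*(-8))))/8 = -3 + (82/((-8*q)))/8 = -3 + (82*(-1/(8*q)))/8 = -3 + (-41/(4*q))/8 = -3 - 41/(32*q))
(21582 + J(s(1, 10)))*(-16064 - 23*(-773)) = (21582 + (-3 - 41/32/9))*(-16064 - 23*(-773)) = (21582 + (-3 - 41/32*1/9))*(-16064 + 17779) = (21582 + (-3 - 41/288))*1715 = (21582 - 905/288)*1715 = (6214711/288)*1715 = 10658229365/288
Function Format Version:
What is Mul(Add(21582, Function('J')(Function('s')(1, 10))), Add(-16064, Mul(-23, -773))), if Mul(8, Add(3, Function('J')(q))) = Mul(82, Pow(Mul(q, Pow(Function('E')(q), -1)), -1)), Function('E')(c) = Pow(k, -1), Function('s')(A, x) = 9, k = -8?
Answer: Rational(10658229365, 288) ≈ 3.7008e+7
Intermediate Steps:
Function('E')(c) = Rational(-1, 8) (Function('E')(c) = Pow(-8, -1) = Rational(-1, 8))
Function('J')(q) = Add(-3, Mul(Rational(-41, 32), Pow(q, -1))) (Function('J')(q) = Add(-3, Mul(Rational(1, 8), Mul(82, Pow(Mul(q, Pow(Rational(-1, 8), -1)), -1)))) = Add(-3, Mul(Rational(1, 8), Mul(82, Pow(Mul(q, -8), -1)))) = Add(-3, Mul(Rational(1, 8), Mul(82, Pow(Mul(-8, q), -1)))) = Add(-3, Mul(Rational(1, 8), Mul(82, Mul(Rational(-1, 8), Pow(q, -1))))) = Add(-3, Mul(Rational(1, 8), Mul(Rational(-41, 4), Pow(q, -1)))) = Add(-3, Mul(Rational(-41, 32), Pow(q, -1))))
Mul(Add(21582, Function('J')(Function('s')(1, 10))), Add(-16064, Mul(-23, -773))) = Mul(Add(21582, Add(-3, Mul(Rational(-41, 32), Pow(9, -1)))), Add(-16064, Mul(-23, -773))) = Mul(Add(21582, Add(-3, Mul(Rational(-41, 32), Rational(1, 9)))), Add(-16064, 17779)) = Mul(Add(21582, Add(-3, Rational(-41, 288))), 1715) = Mul(Add(21582, Rational(-905, 288)), 1715) = Mul(Rational(6214711, 288), 1715) = Rational(10658229365, 288)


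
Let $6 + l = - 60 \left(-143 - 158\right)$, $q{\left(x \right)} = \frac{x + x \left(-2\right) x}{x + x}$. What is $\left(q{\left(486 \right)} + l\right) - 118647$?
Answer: $- \frac{202157}{2} \approx -1.0108 \cdot 10^{5}$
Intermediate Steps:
$q{\left(x \right)} = \frac{x - 2 x^{2}}{2 x}$ ($q{\left(x \right)} = \frac{x + - 2 x x}{2 x} = \left(x - 2 x^{2}\right) \frac{1}{2 x} = \frac{x - 2 x^{2}}{2 x}$)
$l = 18054$ ($l = -6 - 60 \left(-143 - 158\right) = -6 - -18060 = -6 + 18060 = 18054$)
$\left(q{\left(486 \right)} + l\right) - 118647 = \left(\left(\frac{1}{2} - 486\right) + 18054\right) - 118647 = \left(- \frac{971}{2} + 18054\right) - 118647 = \frac{35137}{2} - 118647 = - \frac{202157}{2}$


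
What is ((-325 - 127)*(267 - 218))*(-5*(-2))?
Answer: -221480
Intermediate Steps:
((-325 - 127)*(267 - 218))*(-5*(-2)) = -452*49*10 = -22148*10 = -221480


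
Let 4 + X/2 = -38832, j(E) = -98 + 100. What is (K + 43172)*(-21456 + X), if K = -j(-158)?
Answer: -4279355760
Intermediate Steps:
j(E) = 2
K = -2 (K = -1*2 = -2)
X = -77672 (X = -8 + 2*(-38832) = -8 - 77664 = -77672)
(K + 43172)*(-21456 + X) = (-2 + 43172)*(-21456 - 77672) = 43170*(-99128) = -4279355760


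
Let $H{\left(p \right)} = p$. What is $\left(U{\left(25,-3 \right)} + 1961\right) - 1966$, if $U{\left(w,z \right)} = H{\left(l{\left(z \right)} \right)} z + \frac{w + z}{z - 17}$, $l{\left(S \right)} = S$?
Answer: $\frac{29}{10} \approx 2.9$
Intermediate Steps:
$U{\left(w,z \right)} = z^{2} + \frac{w + z}{-17 + z}$ ($U{\left(w,z \right)} = z z + \frac{w + z}{z - 17} = z^{2} + \frac{w + z}{-17 + z}$)
$\left(U{\left(25,-3 \right)} + 1961\right) - 1966 = \left(\frac{25 - 3 + \left(-3\right)^{3} - 17 \left(-3\right)^{2}}{-17 - 3} + 1961\right) - 1966 = \left(\frac{25 - 3 - 27 - 153}{-20} + 1961\right) - 1966 = \left(- \frac{25 - 3 - 27 - 153}{20} + 1961\right) - 1966 = \left(\left(- \frac{1}{20}\right) \left(-158\right) + 1961\right) - 1966 = \left(\frac{79}{10} + 1961\right) - 1966 = \frac{19689}{10} - 1966 = \frac{29}{10}$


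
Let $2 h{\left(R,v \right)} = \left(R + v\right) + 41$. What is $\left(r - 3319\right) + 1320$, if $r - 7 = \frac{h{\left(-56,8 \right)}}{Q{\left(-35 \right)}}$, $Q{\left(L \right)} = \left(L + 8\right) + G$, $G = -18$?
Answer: $- \frac{179273}{90} \approx -1991.9$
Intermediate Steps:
$h{\left(R,v \right)} = \frac{41}{2} + \frac{R}{2} + \frac{v}{2}$ ($h{\left(R,v \right)} = \frac{\left(R + v\right) + 41}{2} = \frac{41 + R + v}{2} = \frac{41}{2} + \frac{R}{2} + \frac{v}{2}$)
$Q{\left(L \right)} = -10 + L$ ($Q{\left(L \right)} = \left(L + 8\right) - 18 = \left(8 + L\right) - 18 = -10 + L$)
$r = \frac{637}{90}$ ($r = 7 + \frac{\frac{41}{2} + \frac{1}{2} \left(-56\right) + \frac{1}{2} \cdot 8}{-10 - 35} = 7 + \frac{\frac{41}{2} - 28 + 4}{-45} = 7 - - \frac{7}{90} = 7 + \frac{7}{90} = \frac{637}{90} \approx 7.0778$)
$\left(r - 3319\right) + 1320 = \left(\frac{637}{90} - 3319\right) + 1320 = - \frac{298073}{90} + 1320 = - \frac{179273}{90}$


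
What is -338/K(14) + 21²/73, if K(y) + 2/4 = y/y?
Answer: -48907/73 ≈ -669.96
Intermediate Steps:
K(y) = ½ (K(y) = -½ + y/y = -½ + 1 = ½)
-338/K(14) + 21²/73 = -338/½ + 21²/73 = -338*2 + 441*(1/73) = -676 + 441/73 = -48907/73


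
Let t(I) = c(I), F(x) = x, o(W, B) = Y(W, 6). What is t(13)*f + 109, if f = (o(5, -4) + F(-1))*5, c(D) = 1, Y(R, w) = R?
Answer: 129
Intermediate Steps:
o(W, B) = W
t(I) = 1
f = 20 (f = (5 - 1)*5 = 4*5 = 20)
t(13)*f + 109 = 1*20 + 109 = 20 + 109 = 129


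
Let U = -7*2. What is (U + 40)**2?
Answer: 676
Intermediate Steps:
U = -14
(U + 40)**2 = (-14 + 40)**2 = 26**2 = 676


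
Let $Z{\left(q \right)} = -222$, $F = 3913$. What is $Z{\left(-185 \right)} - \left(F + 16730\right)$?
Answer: $-20865$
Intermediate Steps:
$Z{\left(-185 \right)} - \left(F + 16730\right) = -222 - \left(3913 + 16730\right) = -222 - 20643 = -20865$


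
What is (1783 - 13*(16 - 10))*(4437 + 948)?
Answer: 9181425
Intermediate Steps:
(1783 - 13*(16 - 10))*(4437 + 948) = (1783 - 13*6)*5385 = (1783 - 78)*5385 = 1705*5385 = 9181425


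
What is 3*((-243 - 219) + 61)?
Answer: -1203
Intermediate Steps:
3*((-243 - 219) + 61) = 3*(-462 + 61) = 3*(-401) = -1203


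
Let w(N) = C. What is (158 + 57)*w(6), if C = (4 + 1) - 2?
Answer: 645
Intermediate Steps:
C = 3 (C = 5 - 2 = 3)
w(N) = 3
(158 + 57)*w(6) = (158 + 57)*3 = 215*3 = 645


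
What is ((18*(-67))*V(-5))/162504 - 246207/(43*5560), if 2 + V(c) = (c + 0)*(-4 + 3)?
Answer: -567702969/539603560 ≈ -1.0521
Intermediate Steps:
V(c) = -2 - c (V(c) = -2 + (c + 0)*(-4 + 3) = -2 + c*(-1) = -2 - c)
((18*(-67))*V(-5))/162504 - 246207/(43*5560) = ((18*(-67))*(-2 - 1*(-5)))/162504 - 246207/(43*5560) = -1206*(-2 + 5)*(1/162504) - 246207/239080 = -1206*3*(1/162504) - 246207*1/239080 = -3618*1/162504 - 246207/239080 = -201/9028 - 246207/239080 = -567702969/539603560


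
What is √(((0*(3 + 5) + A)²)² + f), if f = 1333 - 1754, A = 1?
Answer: 2*I*√105 ≈ 20.494*I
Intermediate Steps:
f = -421
√(((0*(3 + 5) + A)²)² + f) = √(((0*(3 + 5) + 1)²)² - 421) = √(((0*8 + 1)²)² - 421) = √(((0 + 1)²)² - 421) = √((1²)² - 421) = √(1² - 421) = √(1 - 421) = √(-420) = 2*I*√105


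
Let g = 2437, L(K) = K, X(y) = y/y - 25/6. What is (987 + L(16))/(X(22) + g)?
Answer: 354/859 ≈ 0.41211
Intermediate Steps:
X(y) = -19/6 (X(y) = 1 - 25*1/6 = 1 - 25/6 = -19/6)
(987 + L(16))/(X(22) + g) = (987 + 16)/(-19/6 + 2437) = 1003/(14603/6) = 1003*(6/14603) = 354/859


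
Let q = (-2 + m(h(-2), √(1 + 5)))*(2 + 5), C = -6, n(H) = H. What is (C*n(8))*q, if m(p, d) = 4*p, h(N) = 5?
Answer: -6048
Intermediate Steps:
q = 126 (q = (-2 + 4*5)*(2 + 5) = (-2 + 20)*7 = 18*7 = 126)
(C*n(8))*q = -6*8*126 = -48*126 = -6048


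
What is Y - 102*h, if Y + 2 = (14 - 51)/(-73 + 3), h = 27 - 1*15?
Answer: -85783/70 ≈ -1225.5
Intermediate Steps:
h = 12 (h = 27 - 15 = 12)
Y = -103/70 (Y = -2 + (14 - 51)/(-73 + 3) = -2 - 37/(-70) = -2 - 37*(-1/70) = -2 + 37/70 = -103/70 ≈ -1.4714)
Y - 102*h = -103/70 - 102*12 = -103/70 - 1224 = -85783/70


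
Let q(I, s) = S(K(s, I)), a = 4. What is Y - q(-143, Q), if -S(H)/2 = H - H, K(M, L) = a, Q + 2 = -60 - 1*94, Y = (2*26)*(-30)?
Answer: -1560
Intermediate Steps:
Y = -1560 (Y = 52*(-30) = -1560)
Q = -156 (Q = -2 + (-60 - 1*94) = -2 + (-60 - 94) = -2 - 154 = -156)
K(M, L) = 4
S(H) = 0 (S(H) = -2*(H - H) = -2*0 = 0)
q(I, s) = 0
Y - q(-143, Q) = -1560 - 1*0 = -1560 + 0 = -1560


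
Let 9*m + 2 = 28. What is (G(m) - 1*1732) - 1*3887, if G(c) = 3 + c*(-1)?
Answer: -50570/9 ≈ -5618.9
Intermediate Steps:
m = 26/9 (m = -2/9 + (1/9)*28 = -2/9 + 28/9 = 26/9 ≈ 2.8889)
G(c) = 3 - c
(G(m) - 1*1732) - 1*3887 = ((3 - 1*26/9) - 1*1732) - 1*3887 = ((3 - 26/9) - 1732) - 3887 = (1/9 - 1732) - 3887 = -15587/9 - 3887 = -50570/9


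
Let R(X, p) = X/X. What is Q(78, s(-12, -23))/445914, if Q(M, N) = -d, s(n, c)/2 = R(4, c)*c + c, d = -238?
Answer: 17/31851 ≈ 0.00053374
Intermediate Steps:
R(X, p) = 1
s(n, c) = 4*c (s(n, c) = 2*(1*c + c) = 2*(c + c) = 2*(2*c) = 4*c)
Q(M, N) = 238 (Q(M, N) = -1*(-238) = 238)
Q(78, s(-12, -23))/445914 = 238/445914 = 238*(1/445914) = 17/31851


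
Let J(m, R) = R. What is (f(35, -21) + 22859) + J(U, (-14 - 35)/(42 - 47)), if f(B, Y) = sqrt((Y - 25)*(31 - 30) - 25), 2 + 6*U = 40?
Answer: 114344/5 + I*sqrt(71) ≈ 22869.0 + 8.4261*I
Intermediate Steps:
U = 19/3 (U = -1/3 + (1/6)*40 = -1/3 + 20/3 = 19/3 ≈ 6.3333)
f(B, Y) = sqrt(-50 + Y) (f(B, Y) = sqrt((-25 + Y)*1 - 25) = sqrt((-25 + Y) - 25) = sqrt(-50 + Y))
(f(35, -21) + 22859) + J(U, (-14 - 35)/(42 - 47)) = (sqrt(-50 - 21) + 22859) + (-14 - 35)/(42 - 47) = (sqrt(-71) + 22859) - 49/(-5) = (I*sqrt(71) + 22859) - 49*(-1/5) = (22859 + I*sqrt(71)) + 49/5 = 114344/5 + I*sqrt(71)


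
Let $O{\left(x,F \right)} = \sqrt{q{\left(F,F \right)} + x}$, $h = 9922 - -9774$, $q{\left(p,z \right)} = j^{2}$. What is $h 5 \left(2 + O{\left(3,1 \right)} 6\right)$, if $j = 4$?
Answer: $196960 + 590880 \sqrt{19} \approx 2.7725 \cdot 10^{6}$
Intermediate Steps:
$q{\left(p,z \right)} = 16$ ($q{\left(p,z \right)} = 4^{2} = 16$)
$h = 19696$ ($h = 9922 + 9774 = 19696$)
$O{\left(x,F \right)} = \sqrt{16 + x}$
$h 5 \left(2 + O{\left(3,1 \right)} 6\right) = 19696 \cdot 5 \left(2 + \sqrt{16 + 3} \cdot 6\right) = 19696 \cdot 5 \left(2 + \sqrt{19} \cdot 6\right) = 19696 \cdot 5 \left(2 + 6 \sqrt{19}\right) = 19696 \left(10 + 30 \sqrt{19}\right) = 196960 + 590880 \sqrt{19}$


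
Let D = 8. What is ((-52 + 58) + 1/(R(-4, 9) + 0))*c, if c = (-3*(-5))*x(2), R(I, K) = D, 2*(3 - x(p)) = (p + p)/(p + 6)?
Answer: 8085/32 ≈ 252.66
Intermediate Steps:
x(p) = 3 - p/(6 + p) (x(p) = 3 - (p + p)/(2*(p + 6)) = 3 - 2*p/(2*(6 + p)) = 3 - p/(6 + p))
R(I, K) = 8
c = 165/4 (c = (-3*(-5))*(2*(9 + 2)/(6 + 2)) = 15*(2*11/8) = 15*(2*(⅛)*11) = 15*(11/4) = 165/4 ≈ 41.250)
((-52 + 58) + 1/(R(-4, 9) + 0))*c = ((-52 + 58) + 1/(8 + 0))*(165/4) = (6 + 1/8)*(165/4) = (6 + ⅛)*(165/4) = (49/8)*(165/4) = 8085/32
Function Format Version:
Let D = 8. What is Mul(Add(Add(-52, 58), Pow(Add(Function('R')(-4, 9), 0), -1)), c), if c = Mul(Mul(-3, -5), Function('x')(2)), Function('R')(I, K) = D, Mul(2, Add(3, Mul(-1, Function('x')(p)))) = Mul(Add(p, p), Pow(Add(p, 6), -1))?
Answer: Rational(8085, 32) ≈ 252.66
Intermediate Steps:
Function('x')(p) = Add(3, Mul(-1, p, Pow(Add(6, p), -1))) (Function('x')(p) = Add(3, Mul(Rational(-1, 2), Mul(Add(p, p), Pow(Add(p, 6), -1)))) = Add(3, Mul(Rational(-1, 2), Mul(Mul(2, p), Pow(Add(6, p), -1)))) = Add(3, Mul(Rational(-1, 2), Mul(2, p, Pow(Add(6, p), -1)))) = Add(3, Mul(-1, p, Pow(Add(6, p), -1))))
Function('R')(I, K) = 8
c = Rational(165, 4) (c = Mul(Mul(-3, -5), Mul(2, Pow(Add(6, 2), -1), Add(9, 2))) = Mul(15, Mul(2, Pow(8, -1), 11)) = Mul(15, Mul(2, Rational(1, 8), 11)) = Mul(15, Rational(11, 4)) = Rational(165, 4) ≈ 41.250)
Mul(Add(Add(-52, 58), Pow(Add(Function('R')(-4, 9), 0), -1)), c) = Mul(Add(Add(-52, 58), Pow(Add(8, 0), -1)), Rational(165, 4)) = Mul(Add(6, Pow(8, -1)), Rational(165, 4)) = Mul(Add(6, Rational(1, 8)), Rational(165, 4)) = Mul(Rational(49, 8), Rational(165, 4)) = Rational(8085, 32)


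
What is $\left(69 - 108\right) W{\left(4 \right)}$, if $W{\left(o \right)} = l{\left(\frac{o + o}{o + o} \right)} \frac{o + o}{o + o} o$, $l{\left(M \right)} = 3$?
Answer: $-468$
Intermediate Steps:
$W{\left(o \right)} = 3 o$ ($W{\left(o \right)} = 3 \frac{o + o}{o + o} o = 3 \frac{2 o}{2 o} o = 3 \cdot 2 o \frac{1}{2 o} o = 3 \cdot 1 o = 3 o$)
$\left(69 - 108\right) W{\left(4 \right)} = \left(69 - 108\right) 3 \cdot 4 = \left(-39\right) 12 = -468$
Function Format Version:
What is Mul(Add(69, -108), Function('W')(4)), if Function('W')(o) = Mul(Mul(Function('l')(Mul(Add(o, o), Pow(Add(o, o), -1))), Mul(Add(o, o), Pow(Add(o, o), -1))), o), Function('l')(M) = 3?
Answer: -468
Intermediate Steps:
Function('W')(o) = Mul(3, o) (Function('W')(o) = Mul(Mul(3, Mul(Add(o, o), Pow(Add(o, o), -1))), o) = Mul(Mul(3, Mul(Mul(2, o), Pow(Mul(2, o), -1))), o) = Mul(Mul(3, Mul(Mul(2, o), Mul(Rational(1, 2), Pow(o, -1)))), o) = Mul(Mul(3, 1), o) = Mul(3, o))
Mul(Add(69, -108), Function('W')(4)) = Mul(Add(69, -108), Mul(3, 4)) = Mul(-39, 12) = -468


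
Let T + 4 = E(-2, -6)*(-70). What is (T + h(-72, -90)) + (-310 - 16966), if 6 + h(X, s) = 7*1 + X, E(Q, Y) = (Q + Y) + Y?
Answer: -16371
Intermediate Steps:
E(Q, Y) = Q + 2*Y
h(X, s) = 1 + X (h(X, s) = -6 + (7*1 + X) = -6 + (7 + X) = 1 + X)
T = 976 (T = -4 + (-2 + 2*(-6))*(-70) = -4 + (-2 - 12)*(-70) = -4 - 14*(-70) = -4 + 980 = 976)
(T + h(-72, -90)) + (-310 - 16966) = (976 + (1 - 72)) + (-310 - 16966) = (976 - 71) - 17276 = 905 - 17276 = -16371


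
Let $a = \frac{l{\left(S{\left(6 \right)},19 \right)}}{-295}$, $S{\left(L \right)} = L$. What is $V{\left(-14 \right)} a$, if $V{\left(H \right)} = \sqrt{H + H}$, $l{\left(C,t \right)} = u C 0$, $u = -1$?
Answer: $0$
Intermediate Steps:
$l{\left(C,t \right)} = 0$ ($l{\left(C,t \right)} = - C 0 = 0$)
$V{\left(H \right)} = \sqrt{2} \sqrt{H}$ ($V{\left(H \right)} = \sqrt{2 H} = \sqrt{2} \sqrt{H}$)
$a = 0$ ($a = \frac{0}{-295} = 0 \left(- \frac{1}{295}\right) = 0$)
$V{\left(-14 \right)} a = \sqrt{2} \sqrt{-14} \cdot 0 = \sqrt{2} i \sqrt{14} \cdot 0 = 2 i \sqrt{7} \cdot 0 = 0$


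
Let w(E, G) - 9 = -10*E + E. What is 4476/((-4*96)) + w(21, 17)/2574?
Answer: -53659/4576 ≈ -11.726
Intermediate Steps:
w(E, G) = 9 - 9*E (w(E, G) = 9 + (-10*E + E) = 9 - 9*E)
4476/((-4*96)) + w(21, 17)/2574 = 4476/((-4*96)) + (9 - 9*21)/2574 = 4476/(-384) + (9 - 189)*(1/2574) = 4476*(-1/384) - 180*1/2574 = -373/32 - 10/143 = -53659/4576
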